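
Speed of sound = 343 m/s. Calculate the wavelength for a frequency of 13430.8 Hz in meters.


Given values:
  c = 343 m/s, f = 13430.8 Hz
Formula: lambda = c / f
lambda = 343 / 13430.8
lambda = 0.0255

0.0255 m


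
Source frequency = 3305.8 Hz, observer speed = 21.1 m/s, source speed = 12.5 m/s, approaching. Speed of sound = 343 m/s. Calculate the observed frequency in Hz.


Given values:
  f_s = 3305.8 Hz, v_o = 21.1 m/s, v_s = 12.5 m/s
  Direction: approaching
Formula: f_o = f_s * (c + v_o) / (c - v_s)
Numerator: c + v_o = 343 + 21.1 = 364.1
Denominator: c - v_s = 343 - 12.5 = 330.5
f_o = 3305.8 * 364.1 / 330.5 = 3641.88

3641.88 Hz


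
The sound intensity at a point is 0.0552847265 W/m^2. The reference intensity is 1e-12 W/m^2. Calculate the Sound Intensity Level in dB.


Given values:
  I = 0.0552847265 W/m^2
  I_ref = 1e-12 W/m^2
Formula: SIL = 10 * log10(I / I_ref)
Compute ratio: I / I_ref = 55284726500
Compute log10: log10(55284726500) = 10.742605
Multiply: SIL = 10 * 10.742605 = 107.43

107.43 dB


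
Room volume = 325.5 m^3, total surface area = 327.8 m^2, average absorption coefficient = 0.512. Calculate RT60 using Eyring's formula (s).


Given values:
  V = 325.5 m^3, S = 327.8 m^2, alpha = 0.512
Formula: RT60 = 0.161 * V / (-S * ln(1 - alpha))
Compute ln(1 - 0.512) = ln(0.488) = -0.71744
Denominator: -327.8 * -0.71744 = 235.1768
Numerator: 0.161 * 325.5 = 52.4055
RT60 = 52.4055 / 235.1768 = 0.223

0.223 s


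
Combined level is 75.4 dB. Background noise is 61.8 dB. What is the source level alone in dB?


Given values:
  L_total = 75.4 dB, L_bg = 61.8 dB
Formula: L_source = 10 * log10(10^(L_total/10) - 10^(L_bg/10))
Convert to linear:
  10^(75.4/10) = 34673685.0453
  10^(61.8/10) = 1513561.2484
Difference: 34673685.0453 - 1513561.2484 = 33160123.7969
L_source = 10 * log10(33160123.7969) = 75.21

75.21 dB


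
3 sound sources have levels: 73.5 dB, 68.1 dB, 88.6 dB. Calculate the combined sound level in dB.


Formula: L_total = 10 * log10( sum(10^(Li/10)) )
  Source 1: 10^(73.5/10) = 22387211.3857
  Source 2: 10^(68.1/10) = 6456542.2903
  Source 3: 10^(88.6/10) = 724435960.075
Sum of linear values = 753279713.751
L_total = 10 * log10(753279713.751) = 88.77

88.77 dB


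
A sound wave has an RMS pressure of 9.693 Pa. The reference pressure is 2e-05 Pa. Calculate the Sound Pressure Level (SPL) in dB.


Given values:
  p = 9.693 Pa
  p_ref = 2e-05 Pa
Formula: SPL = 20 * log10(p / p_ref)
Compute ratio: p / p_ref = 9.693 / 2e-05 = 484650
Compute log10: log10(484650) = 5.685428
Multiply: SPL = 20 * 5.685428 = 113.71

113.71 dB


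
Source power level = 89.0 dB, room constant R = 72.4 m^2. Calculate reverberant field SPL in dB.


Given values:
  Lw = 89.0 dB, R = 72.4 m^2
Formula: SPL = Lw + 10 * log10(4 / R)
Compute 4 / R = 4 / 72.4 = 0.055249
Compute 10 * log10(0.055249) = -12.5768
SPL = 89.0 + (-12.5768) = 76.42

76.42 dB


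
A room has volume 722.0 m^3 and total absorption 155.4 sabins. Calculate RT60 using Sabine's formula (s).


Given values:
  V = 722.0 m^3
  A = 155.4 sabins
Formula: RT60 = 0.161 * V / A
Numerator: 0.161 * 722.0 = 116.242
RT60 = 116.242 / 155.4 = 0.748

0.748 s


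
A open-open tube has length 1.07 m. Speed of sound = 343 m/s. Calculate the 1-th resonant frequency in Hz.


Given values:
  Tube type: open-open, L = 1.07 m, c = 343 m/s, n = 1
Formula: f_n = n * c / (2 * L)
Compute 2 * L = 2 * 1.07 = 2.14
f = 1 * 343 / 2.14
f = 160.28

160.28 Hz


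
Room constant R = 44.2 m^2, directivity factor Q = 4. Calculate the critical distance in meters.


Given values:
  R = 44.2 m^2, Q = 4
Formula: d_c = 0.141 * sqrt(Q * R)
Compute Q * R = 4 * 44.2 = 176.8
Compute sqrt(176.8) = 13.2966
d_c = 0.141 * 13.2966 = 1.875

1.875 m


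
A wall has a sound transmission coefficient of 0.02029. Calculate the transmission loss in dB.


Given values:
  tau = 0.02029
Formula: TL = 10 * log10(1 / tau)
Compute 1 / tau = 1 / 0.02029 = 49.2854
Compute log10(49.2854) = 1.692718
TL = 10 * 1.692718 = 16.93

16.93 dB


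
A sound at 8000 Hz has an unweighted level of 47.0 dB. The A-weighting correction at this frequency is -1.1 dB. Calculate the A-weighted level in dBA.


Given values:
  SPL = 47.0 dB
  A-weighting at 8000 Hz = -1.1 dB
Formula: L_A = SPL + A_weight
L_A = 47.0 + (-1.1)
L_A = 45.9

45.9 dBA


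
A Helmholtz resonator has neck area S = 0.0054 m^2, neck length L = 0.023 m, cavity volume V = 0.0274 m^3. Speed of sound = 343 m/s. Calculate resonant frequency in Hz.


Given values:
  S = 0.0054 m^2, L = 0.023 m, V = 0.0274 m^3, c = 343 m/s
Formula: f = (c / (2*pi)) * sqrt(S / (V * L))
Compute V * L = 0.0274 * 0.023 = 0.0006302
Compute S / (V * L) = 0.0054 / 0.0006302 = 8.5687
Compute sqrt(8.5687) = 2.927234
Compute c / (2*pi) = 343 / 6.283185 = 54.590148
f = 54.590148 * 2.927234 = 159.8

159.8 Hz


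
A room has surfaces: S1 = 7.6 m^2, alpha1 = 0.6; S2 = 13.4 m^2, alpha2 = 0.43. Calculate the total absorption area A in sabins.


Given surfaces:
  Surface 1: 7.6 * 0.6 = 4.56
  Surface 2: 13.4 * 0.43 = 5.762
Formula: A = sum(Si * alpha_i)
A = 4.56 + 5.762
A = 10.32

10.32 sabins


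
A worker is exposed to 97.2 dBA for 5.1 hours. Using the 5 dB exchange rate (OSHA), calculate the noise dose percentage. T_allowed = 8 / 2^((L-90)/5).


Given values:
  L = 97.2 dBA, T = 5.1 hours
Formula: T_allowed = 8 / 2^((L - 90) / 5)
Compute exponent: (97.2 - 90) / 5 = 1.44
Compute 2^(1.44) = 2.713209
T_allowed = 8 / 2.713209 = 2.948538 hours
Dose = (T / T_allowed) * 100
Dose = (5.1 / 2.948538) * 100 = 172.97

172.97 %


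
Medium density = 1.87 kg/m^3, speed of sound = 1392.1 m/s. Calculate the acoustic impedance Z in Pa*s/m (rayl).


Given values:
  rho = 1.87 kg/m^3
  c = 1392.1 m/s
Formula: Z = rho * c
Z = 1.87 * 1392.1
Z = 2603.23

2603.23 rayl


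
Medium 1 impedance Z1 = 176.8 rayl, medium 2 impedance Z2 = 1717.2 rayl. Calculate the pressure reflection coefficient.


Given values:
  Z1 = 176.8 rayl, Z2 = 1717.2 rayl
Formula: R = (Z2 - Z1) / (Z2 + Z1)
Numerator: Z2 - Z1 = 1717.2 - 176.8 = 1540.4
Denominator: Z2 + Z1 = 1717.2 + 176.8 = 1894.0
R = 1540.4 / 1894.0 = 0.8133

0.8133


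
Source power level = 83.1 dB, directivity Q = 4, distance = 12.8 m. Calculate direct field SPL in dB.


Given values:
  Lw = 83.1 dB, Q = 4, r = 12.8 m
Formula: SPL = Lw + 10 * log10(Q / (4 * pi * r^2))
Compute 4 * pi * r^2 = 4 * pi * 12.8^2 = 2058.8742
Compute Q / denom = 4 / 2058.8742 = 0.00194281
Compute 10 * log10(0.00194281) = -27.1157
SPL = 83.1 + (-27.1157) = 55.98

55.98 dB


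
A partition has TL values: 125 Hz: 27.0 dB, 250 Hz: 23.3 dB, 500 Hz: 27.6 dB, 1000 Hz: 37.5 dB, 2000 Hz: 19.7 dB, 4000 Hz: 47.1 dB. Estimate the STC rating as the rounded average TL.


Given TL values at each frequency:
  125 Hz: 27.0 dB
  250 Hz: 23.3 dB
  500 Hz: 27.6 dB
  1000 Hz: 37.5 dB
  2000 Hz: 19.7 dB
  4000 Hz: 47.1 dB
Formula: STC ~ round(average of TL values)
Sum = 27.0 + 23.3 + 27.6 + 37.5 + 19.7 + 47.1 = 182.2
Average = 182.2 / 6 = 30.37
Rounded: 30

30


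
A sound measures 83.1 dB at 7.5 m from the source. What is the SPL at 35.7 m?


Given values:
  SPL1 = 83.1 dB, r1 = 7.5 m, r2 = 35.7 m
Formula: SPL2 = SPL1 - 20 * log10(r2 / r1)
Compute ratio: r2 / r1 = 35.7 / 7.5 = 4.76
Compute log10: log10(4.76) = 0.677607
Compute drop: 20 * 0.677607 = 13.5521
SPL2 = 83.1 - 13.5521 = 69.55

69.55 dB


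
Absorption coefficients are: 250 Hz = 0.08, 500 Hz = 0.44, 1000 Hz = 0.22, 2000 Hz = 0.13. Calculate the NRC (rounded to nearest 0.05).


Given values:
  a_250 = 0.08, a_500 = 0.44
  a_1000 = 0.22, a_2000 = 0.13
Formula: NRC = (a250 + a500 + a1000 + a2000) / 4
Sum = 0.08 + 0.44 + 0.22 + 0.13 = 0.87
NRC = 0.87 / 4 = 0.2175
Rounded to nearest 0.05: 0.2

0.2


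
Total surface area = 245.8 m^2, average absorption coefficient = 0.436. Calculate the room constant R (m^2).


Given values:
  S = 245.8 m^2, alpha = 0.436
Formula: R = S * alpha / (1 - alpha)
Numerator: 245.8 * 0.436 = 107.1688
Denominator: 1 - 0.436 = 0.564
R = 107.1688 / 0.564 = 190.02

190.02 m^2


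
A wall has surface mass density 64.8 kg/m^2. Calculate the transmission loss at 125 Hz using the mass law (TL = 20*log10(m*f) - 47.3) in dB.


Given values:
  m = 64.8 kg/m^2, f = 125 Hz
Formula: TL = 20 * log10(m * f) - 47.3
Compute m * f = 64.8 * 125 = 8100.0
Compute log10(8100.0) = 3.908485
Compute 20 * 3.908485 = 78.1697
TL = 78.1697 - 47.3 = 30.87

30.87 dB


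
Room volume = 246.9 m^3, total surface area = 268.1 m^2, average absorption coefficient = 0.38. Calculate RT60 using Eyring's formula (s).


Given values:
  V = 246.9 m^3, S = 268.1 m^2, alpha = 0.38
Formula: RT60 = 0.161 * V / (-S * ln(1 - alpha))
Compute ln(1 - 0.38) = ln(0.62) = -0.478036
Denominator: -268.1 * -0.478036 = 128.1615
Numerator: 0.161 * 246.9 = 39.7509
RT60 = 39.7509 / 128.1615 = 0.31

0.31 s


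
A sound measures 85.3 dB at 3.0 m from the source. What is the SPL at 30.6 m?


Given values:
  SPL1 = 85.3 dB, r1 = 3.0 m, r2 = 30.6 m
Formula: SPL2 = SPL1 - 20 * log10(r2 / r1)
Compute ratio: r2 / r1 = 30.6 / 3.0 = 10.2
Compute log10: log10(10.2) = 1.0086
Compute drop: 20 * 1.0086 = 20.172
SPL2 = 85.3 - 20.172 = 65.13

65.13 dB


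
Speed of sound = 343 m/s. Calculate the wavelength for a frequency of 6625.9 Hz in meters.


Given values:
  c = 343 m/s, f = 6625.9 Hz
Formula: lambda = c / f
lambda = 343 / 6625.9
lambda = 0.0518

0.0518 m


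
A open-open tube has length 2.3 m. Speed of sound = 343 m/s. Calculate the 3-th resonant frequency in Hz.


Given values:
  Tube type: open-open, L = 2.3 m, c = 343 m/s, n = 3
Formula: f_n = n * c / (2 * L)
Compute 2 * L = 2 * 2.3 = 4.6
f = 3 * 343 / 4.6
f = 223.7

223.7 Hz


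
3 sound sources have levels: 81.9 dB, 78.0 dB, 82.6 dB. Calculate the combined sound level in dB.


Formula: L_total = 10 * log10( sum(10^(Li/10)) )
  Source 1: 10^(81.9/10) = 154881661.8912
  Source 2: 10^(78.0/10) = 63095734.448
  Source 3: 10^(82.6/10) = 181970085.861
Sum of linear values = 399947482.2002
L_total = 10 * log10(399947482.2002) = 86.02

86.02 dB


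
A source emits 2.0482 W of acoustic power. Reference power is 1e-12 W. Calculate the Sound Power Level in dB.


Given values:
  W = 2.0482 W
  W_ref = 1e-12 W
Formula: SWL = 10 * log10(W / W_ref)
Compute ratio: W / W_ref = 2048200000000
Compute log10: log10(2048200000000) = 12.311372
Multiply: SWL = 10 * 12.311372 = 123.11

123.11 dB


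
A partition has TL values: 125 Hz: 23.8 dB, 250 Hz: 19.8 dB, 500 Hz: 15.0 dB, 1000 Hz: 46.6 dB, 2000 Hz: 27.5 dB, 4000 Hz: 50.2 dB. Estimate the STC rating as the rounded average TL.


Given TL values at each frequency:
  125 Hz: 23.8 dB
  250 Hz: 19.8 dB
  500 Hz: 15.0 dB
  1000 Hz: 46.6 dB
  2000 Hz: 27.5 dB
  4000 Hz: 50.2 dB
Formula: STC ~ round(average of TL values)
Sum = 23.8 + 19.8 + 15.0 + 46.6 + 27.5 + 50.2 = 182.9
Average = 182.9 / 6 = 30.48
Rounded: 30

30


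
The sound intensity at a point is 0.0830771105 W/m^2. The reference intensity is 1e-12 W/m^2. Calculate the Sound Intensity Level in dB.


Given values:
  I = 0.0830771105 W/m^2
  I_ref = 1e-12 W/m^2
Formula: SIL = 10 * log10(I / I_ref)
Compute ratio: I / I_ref = 83077110500
Compute log10: log10(83077110500) = 10.919481
Multiply: SIL = 10 * 10.919481 = 109.19

109.19 dB


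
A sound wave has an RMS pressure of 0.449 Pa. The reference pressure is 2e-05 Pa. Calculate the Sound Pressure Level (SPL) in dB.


Given values:
  p = 0.449 Pa
  p_ref = 2e-05 Pa
Formula: SPL = 20 * log10(p / p_ref)
Compute ratio: p / p_ref = 0.449 / 2e-05 = 22450
Compute log10: log10(22450) = 4.351216
Multiply: SPL = 20 * 4.351216 = 87.02

87.02 dB


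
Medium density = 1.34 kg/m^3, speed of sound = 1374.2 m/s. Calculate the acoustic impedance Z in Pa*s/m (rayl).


Given values:
  rho = 1.34 kg/m^3
  c = 1374.2 m/s
Formula: Z = rho * c
Z = 1.34 * 1374.2
Z = 1841.43

1841.43 rayl


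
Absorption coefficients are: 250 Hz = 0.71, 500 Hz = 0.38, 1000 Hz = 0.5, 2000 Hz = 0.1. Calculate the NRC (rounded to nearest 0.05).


Given values:
  a_250 = 0.71, a_500 = 0.38
  a_1000 = 0.5, a_2000 = 0.1
Formula: NRC = (a250 + a500 + a1000 + a2000) / 4
Sum = 0.71 + 0.38 + 0.5 + 0.1 = 1.69
NRC = 1.69 / 4 = 0.4225
Rounded to nearest 0.05: 0.4

0.4


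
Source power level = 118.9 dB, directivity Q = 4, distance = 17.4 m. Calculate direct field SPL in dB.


Given values:
  Lw = 118.9 dB, Q = 4, r = 17.4 m
Formula: SPL = Lw + 10 * log10(Q / (4 * pi * r^2))
Compute 4 * pi * r^2 = 4 * pi * 17.4^2 = 3804.5944
Compute Q / denom = 4 / 3804.5944 = 0.00105136
Compute 10 * log10(0.00105136) = -29.7825
SPL = 118.9 + (-29.7825) = 89.12

89.12 dB


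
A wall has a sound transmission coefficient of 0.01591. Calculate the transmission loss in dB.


Given values:
  tau = 0.01591
Formula: TL = 10 * log10(1 / tau)
Compute 1 / tau = 1 / 0.01591 = 62.8536
Compute log10(62.8536) = 1.79833
TL = 10 * 1.79833 = 17.98

17.98 dB


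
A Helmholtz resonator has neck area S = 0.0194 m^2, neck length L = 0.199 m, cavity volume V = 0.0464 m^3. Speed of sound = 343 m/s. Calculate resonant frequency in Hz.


Given values:
  S = 0.0194 m^2, L = 0.199 m, V = 0.0464 m^3, c = 343 m/s
Formula: f = (c / (2*pi)) * sqrt(S / (V * L))
Compute V * L = 0.0464 * 0.199 = 0.0092336
Compute S / (V * L) = 0.0194 / 0.0092336 = 2.101
Compute sqrt(2.101) = 1.449483
Compute c / (2*pi) = 343 / 6.283185 = 54.590148
f = 54.590148 * 1.449483 = 79.13

79.13 Hz


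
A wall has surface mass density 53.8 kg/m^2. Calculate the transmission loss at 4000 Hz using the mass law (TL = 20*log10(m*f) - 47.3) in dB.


Given values:
  m = 53.8 kg/m^2, f = 4000 Hz
Formula: TL = 20 * log10(m * f) - 47.3
Compute m * f = 53.8 * 4000 = 215200.0
Compute log10(215200.0) = 5.332842
Compute 20 * 5.332842 = 106.6568
TL = 106.6568 - 47.3 = 59.36

59.36 dB


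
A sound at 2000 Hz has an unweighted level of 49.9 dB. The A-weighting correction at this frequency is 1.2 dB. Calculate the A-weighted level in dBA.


Given values:
  SPL = 49.9 dB
  A-weighting at 2000 Hz = 1.2 dB
Formula: L_A = SPL + A_weight
L_A = 49.9 + (1.2)
L_A = 51.1

51.1 dBA


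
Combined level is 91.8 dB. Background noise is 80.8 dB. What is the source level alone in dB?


Given values:
  L_total = 91.8 dB, L_bg = 80.8 dB
Formula: L_source = 10 * log10(10^(L_total/10) - 10^(L_bg/10))
Convert to linear:
  10^(91.8/10) = 1513561248.4362
  10^(80.8/10) = 120226443.4617
Difference: 1513561248.4362 - 120226443.4617 = 1393334804.9745
L_source = 10 * log10(1393334804.9745) = 91.44

91.44 dB


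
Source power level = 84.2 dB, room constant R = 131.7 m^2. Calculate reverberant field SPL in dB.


Given values:
  Lw = 84.2 dB, R = 131.7 m^2
Formula: SPL = Lw + 10 * log10(4 / R)
Compute 4 / R = 4 / 131.7 = 0.030372
Compute 10 * log10(0.030372) = -15.1753
SPL = 84.2 + (-15.1753) = 69.02

69.02 dB


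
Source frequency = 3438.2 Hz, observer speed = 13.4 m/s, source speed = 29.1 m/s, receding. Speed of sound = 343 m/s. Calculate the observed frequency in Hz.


Given values:
  f_s = 3438.2 Hz, v_o = 13.4 m/s, v_s = 29.1 m/s
  Direction: receding
Formula: f_o = f_s * (c - v_o) / (c + v_s)
Numerator: c - v_o = 343 - 13.4 = 329.6
Denominator: c + v_s = 343 + 29.1 = 372.1
f_o = 3438.2 * 329.6 / 372.1 = 3045.5

3045.5 Hz


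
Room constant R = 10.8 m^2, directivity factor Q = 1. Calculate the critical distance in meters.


Given values:
  R = 10.8 m^2, Q = 1
Formula: d_c = 0.141 * sqrt(Q * R)
Compute Q * R = 1 * 10.8 = 10.8
Compute sqrt(10.8) = 3.2863
d_c = 0.141 * 3.2863 = 0.463

0.463 m


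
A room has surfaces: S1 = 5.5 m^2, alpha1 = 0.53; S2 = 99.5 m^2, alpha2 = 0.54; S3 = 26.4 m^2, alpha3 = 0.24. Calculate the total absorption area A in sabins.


Given surfaces:
  Surface 1: 5.5 * 0.53 = 2.915
  Surface 2: 99.5 * 0.54 = 53.73
  Surface 3: 26.4 * 0.24 = 6.336
Formula: A = sum(Si * alpha_i)
A = 2.915 + 53.73 + 6.336
A = 62.98

62.98 sabins


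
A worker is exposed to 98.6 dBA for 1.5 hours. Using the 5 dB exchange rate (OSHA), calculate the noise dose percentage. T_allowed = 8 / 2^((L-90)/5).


Given values:
  L = 98.6 dBA, T = 1.5 hours
Formula: T_allowed = 8 / 2^((L - 90) / 5)
Compute exponent: (98.6 - 90) / 5 = 1.72
Compute 2^(1.72) = 3.294364
T_allowed = 8 / 3.294364 = 2.42839 hours
Dose = (T / T_allowed) * 100
Dose = (1.5 / 2.42839) * 100 = 61.77

61.77 %


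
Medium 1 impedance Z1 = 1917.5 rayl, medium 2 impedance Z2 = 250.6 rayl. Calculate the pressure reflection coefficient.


Given values:
  Z1 = 1917.5 rayl, Z2 = 250.6 rayl
Formula: R = (Z2 - Z1) / (Z2 + Z1)
Numerator: Z2 - Z1 = 250.6 - 1917.5 = -1666.9
Denominator: Z2 + Z1 = 250.6 + 1917.5 = 2168.1
R = -1666.9 / 2168.1 = -0.7688

-0.7688


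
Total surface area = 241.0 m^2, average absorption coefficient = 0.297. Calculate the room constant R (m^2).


Given values:
  S = 241.0 m^2, alpha = 0.297
Formula: R = S * alpha / (1 - alpha)
Numerator: 241.0 * 0.297 = 71.577
Denominator: 1 - 0.297 = 0.703
R = 71.577 / 0.703 = 101.82

101.82 m^2


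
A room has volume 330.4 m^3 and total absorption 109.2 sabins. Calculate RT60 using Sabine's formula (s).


Given values:
  V = 330.4 m^3
  A = 109.2 sabins
Formula: RT60 = 0.161 * V / A
Numerator: 0.161 * 330.4 = 53.1944
RT60 = 53.1944 / 109.2 = 0.487

0.487 s


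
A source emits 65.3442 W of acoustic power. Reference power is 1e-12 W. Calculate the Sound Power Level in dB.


Given values:
  W = 65.3442 W
  W_ref = 1e-12 W
Formula: SWL = 10 * log10(W / W_ref)
Compute ratio: W / W_ref = 65344200000000
Compute log10: log10(65344200000000) = 13.815207
Multiply: SWL = 10 * 13.815207 = 138.15

138.15 dB


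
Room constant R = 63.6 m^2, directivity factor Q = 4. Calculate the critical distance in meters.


Given values:
  R = 63.6 m^2, Q = 4
Formula: d_c = 0.141 * sqrt(Q * R)
Compute Q * R = 4 * 63.6 = 254.4
Compute sqrt(254.4) = 15.9499
d_c = 0.141 * 15.9499 = 2.249

2.249 m


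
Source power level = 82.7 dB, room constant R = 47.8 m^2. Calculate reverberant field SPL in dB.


Given values:
  Lw = 82.7 dB, R = 47.8 m^2
Formula: SPL = Lw + 10 * log10(4 / R)
Compute 4 / R = 4 / 47.8 = 0.083682
Compute 10 * log10(0.083682) = -10.7737
SPL = 82.7 + (-10.7737) = 71.93

71.93 dB


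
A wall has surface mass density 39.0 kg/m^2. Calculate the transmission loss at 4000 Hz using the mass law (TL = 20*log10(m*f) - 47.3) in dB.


Given values:
  m = 39.0 kg/m^2, f = 4000 Hz
Formula: TL = 20 * log10(m * f) - 47.3
Compute m * f = 39.0 * 4000 = 156000.0
Compute log10(156000.0) = 5.193125
Compute 20 * 5.193125 = 103.8625
TL = 103.8625 - 47.3 = 56.56

56.56 dB


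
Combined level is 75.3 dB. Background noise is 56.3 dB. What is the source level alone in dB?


Given values:
  L_total = 75.3 dB, L_bg = 56.3 dB
Formula: L_source = 10 * log10(10^(L_total/10) - 10^(L_bg/10))
Convert to linear:
  10^(75.3/10) = 33884415.6139
  10^(56.3/10) = 426579.5188
Difference: 33884415.6139 - 426579.5188 = 33457836.0951
L_source = 10 * log10(33457836.0951) = 75.24

75.24 dB


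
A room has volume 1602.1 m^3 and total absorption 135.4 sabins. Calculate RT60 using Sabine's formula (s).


Given values:
  V = 1602.1 m^3
  A = 135.4 sabins
Formula: RT60 = 0.161 * V / A
Numerator: 0.161 * 1602.1 = 257.9381
RT60 = 257.9381 / 135.4 = 1.905

1.905 s


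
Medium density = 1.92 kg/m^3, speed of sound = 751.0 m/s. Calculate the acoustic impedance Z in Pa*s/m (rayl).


Given values:
  rho = 1.92 kg/m^3
  c = 751.0 m/s
Formula: Z = rho * c
Z = 1.92 * 751.0
Z = 1441.92

1441.92 rayl


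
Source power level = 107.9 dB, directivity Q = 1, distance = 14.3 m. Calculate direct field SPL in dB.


Given values:
  Lw = 107.9 dB, Q = 1, r = 14.3 m
Formula: SPL = Lw + 10 * log10(Q / (4 * pi * r^2))
Compute 4 * pi * r^2 = 4 * pi * 14.3^2 = 2569.6971
Compute Q / denom = 1 / 2569.6971 = 0.00038915
Compute 10 * log10(0.00038915) = -34.0988
SPL = 107.9 + (-34.0988) = 73.8

73.8 dB


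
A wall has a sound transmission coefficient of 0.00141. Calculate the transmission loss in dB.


Given values:
  tau = 0.00141
Formula: TL = 10 * log10(1 / tau)
Compute 1 / tau = 1 / 0.00141 = 709.2199
Compute log10(709.2199) = 2.850781
TL = 10 * 2.850781 = 28.51

28.51 dB


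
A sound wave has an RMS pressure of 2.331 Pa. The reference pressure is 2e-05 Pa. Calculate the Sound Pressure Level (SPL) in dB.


Given values:
  p = 2.331 Pa
  p_ref = 2e-05 Pa
Formula: SPL = 20 * log10(p / p_ref)
Compute ratio: p / p_ref = 2.331 / 2e-05 = 116550
Compute log10: log10(116550) = 5.066512
Multiply: SPL = 20 * 5.066512 = 101.33

101.33 dB


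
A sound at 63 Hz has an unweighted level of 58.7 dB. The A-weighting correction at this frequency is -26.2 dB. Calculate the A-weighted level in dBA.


Given values:
  SPL = 58.7 dB
  A-weighting at 63 Hz = -26.2 dB
Formula: L_A = SPL + A_weight
L_A = 58.7 + (-26.2)
L_A = 32.5

32.5 dBA


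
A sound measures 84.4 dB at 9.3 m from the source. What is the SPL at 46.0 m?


Given values:
  SPL1 = 84.4 dB, r1 = 9.3 m, r2 = 46.0 m
Formula: SPL2 = SPL1 - 20 * log10(r2 / r1)
Compute ratio: r2 / r1 = 46.0 / 9.3 = 4.9462
Compute log10: log10(4.9462) = 0.694272
Compute drop: 20 * 0.694272 = 13.8854
SPL2 = 84.4 - 13.8854 = 70.51

70.51 dB


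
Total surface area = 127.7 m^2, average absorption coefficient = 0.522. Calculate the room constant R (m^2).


Given values:
  S = 127.7 m^2, alpha = 0.522
Formula: R = S * alpha / (1 - alpha)
Numerator: 127.7 * 0.522 = 66.6594
Denominator: 1 - 0.522 = 0.478
R = 66.6594 / 0.478 = 139.45

139.45 m^2


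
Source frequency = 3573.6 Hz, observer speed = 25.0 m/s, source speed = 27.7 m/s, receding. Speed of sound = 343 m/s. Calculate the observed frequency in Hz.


Given values:
  f_s = 3573.6 Hz, v_o = 25.0 m/s, v_s = 27.7 m/s
  Direction: receding
Formula: f_o = f_s * (c - v_o) / (c + v_s)
Numerator: c - v_o = 343 - 25.0 = 318.0
Denominator: c + v_s = 343 + 27.7 = 370.7
f_o = 3573.6 * 318.0 / 370.7 = 3065.56

3065.56 Hz


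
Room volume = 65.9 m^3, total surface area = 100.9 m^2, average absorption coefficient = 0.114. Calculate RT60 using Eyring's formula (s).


Given values:
  V = 65.9 m^3, S = 100.9 m^2, alpha = 0.114
Formula: RT60 = 0.161 * V / (-S * ln(1 - alpha))
Compute ln(1 - 0.114) = ln(0.886) = -0.121038
Denominator: -100.9 * -0.121038 = 12.2127
Numerator: 0.161 * 65.9 = 10.6099
RT60 = 10.6099 / 12.2127 = 0.869

0.869 s


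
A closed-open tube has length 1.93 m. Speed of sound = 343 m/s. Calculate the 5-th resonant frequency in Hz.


Given values:
  Tube type: closed-open, L = 1.93 m, c = 343 m/s, n = 5
Formula: f_n = (2n - 1) * c / (4 * L)
Compute 2n - 1 = 2*5 - 1 = 9
Compute 4 * L = 4 * 1.93 = 7.72
f = 9 * 343 / 7.72
f = 399.87

399.87 Hz


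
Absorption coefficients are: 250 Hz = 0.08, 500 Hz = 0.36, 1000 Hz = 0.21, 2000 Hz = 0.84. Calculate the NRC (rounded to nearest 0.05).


Given values:
  a_250 = 0.08, a_500 = 0.36
  a_1000 = 0.21, a_2000 = 0.84
Formula: NRC = (a250 + a500 + a1000 + a2000) / 4
Sum = 0.08 + 0.36 + 0.21 + 0.84 = 1.49
NRC = 1.49 / 4 = 0.3725
Rounded to nearest 0.05: 0.35

0.35


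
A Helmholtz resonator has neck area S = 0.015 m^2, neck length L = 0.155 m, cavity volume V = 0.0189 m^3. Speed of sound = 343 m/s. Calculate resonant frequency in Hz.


Given values:
  S = 0.015 m^2, L = 0.155 m, V = 0.0189 m^3, c = 343 m/s
Formula: f = (c / (2*pi)) * sqrt(S / (V * L))
Compute V * L = 0.0189 * 0.155 = 0.0029295
Compute S / (V * L) = 0.015 / 0.0029295 = 5.1203
Compute sqrt(5.1203) = 2.262808
Compute c / (2*pi) = 343 / 6.283185 = 54.590148
f = 54.590148 * 2.262808 = 123.53

123.53 Hz


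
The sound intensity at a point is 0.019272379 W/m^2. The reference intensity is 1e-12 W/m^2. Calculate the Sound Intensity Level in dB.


Given values:
  I = 0.019272379 W/m^2
  I_ref = 1e-12 W/m^2
Formula: SIL = 10 * log10(I / I_ref)
Compute ratio: I / I_ref = 19272379000
Compute log10: log10(19272379000) = 10.284935
Multiply: SIL = 10 * 10.284935 = 102.85

102.85 dB


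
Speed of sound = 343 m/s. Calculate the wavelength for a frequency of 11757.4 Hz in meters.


Given values:
  c = 343 m/s, f = 11757.4 Hz
Formula: lambda = c / f
lambda = 343 / 11757.4
lambda = 0.0292

0.0292 m


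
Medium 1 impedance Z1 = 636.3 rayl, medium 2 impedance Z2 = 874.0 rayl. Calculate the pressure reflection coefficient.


Given values:
  Z1 = 636.3 rayl, Z2 = 874.0 rayl
Formula: R = (Z2 - Z1) / (Z2 + Z1)
Numerator: Z2 - Z1 = 874.0 - 636.3 = 237.7
Denominator: Z2 + Z1 = 874.0 + 636.3 = 1510.3
R = 237.7 / 1510.3 = 0.1574

0.1574


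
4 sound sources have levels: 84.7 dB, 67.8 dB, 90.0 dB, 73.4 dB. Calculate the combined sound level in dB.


Formula: L_total = 10 * log10( sum(10^(Li/10)) )
  Source 1: 10^(84.7/10) = 295120922.6666
  Source 2: 10^(67.8/10) = 6025595.8607
  Source 3: 10^(90.0/10) = 1000000000.0
  Source 4: 10^(73.4/10) = 21877616.2395
Sum of linear values = 1323024134.7668
L_total = 10 * log10(1323024134.7668) = 91.22

91.22 dB


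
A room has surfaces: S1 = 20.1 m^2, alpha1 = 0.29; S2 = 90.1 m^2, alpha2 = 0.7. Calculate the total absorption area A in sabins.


Given surfaces:
  Surface 1: 20.1 * 0.29 = 5.829
  Surface 2: 90.1 * 0.7 = 63.07
Formula: A = sum(Si * alpha_i)
A = 5.829 + 63.07
A = 68.9

68.9 sabins


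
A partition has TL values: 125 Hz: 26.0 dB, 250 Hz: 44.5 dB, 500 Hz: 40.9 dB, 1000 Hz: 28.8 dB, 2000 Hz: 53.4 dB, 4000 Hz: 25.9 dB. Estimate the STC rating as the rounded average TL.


Given TL values at each frequency:
  125 Hz: 26.0 dB
  250 Hz: 44.5 dB
  500 Hz: 40.9 dB
  1000 Hz: 28.8 dB
  2000 Hz: 53.4 dB
  4000 Hz: 25.9 dB
Formula: STC ~ round(average of TL values)
Sum = 26.0 + 44.5 + 40.9 + 28.8 + 53.4 + 25.9 = 219.5
Average = 219.5 / 6 = 36.58
Rounded: 37

37


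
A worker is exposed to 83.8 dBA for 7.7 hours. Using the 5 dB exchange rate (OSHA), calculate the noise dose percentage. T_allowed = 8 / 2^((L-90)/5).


Given values:
  L = 83.8 dBA, T = 7.7 hours
Formula: T_allowed = 8 / 2^((L - 90) / 5)
Compute exponent: (83.8 - 90) / 5 = -1.24
Compute 2^(-1.24) = 0.423373
T_allowed = 8 / 0.423373 = 18.895867 hours
Dose = (T / T_allowed) * 100
Dose = (7.7 / 18.895867) * 100 = 40.75

40.75 %


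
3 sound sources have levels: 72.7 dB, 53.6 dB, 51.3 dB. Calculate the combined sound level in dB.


Formula: L_total = 10 * log10( sum(10^(Li/10)) )
  Source 1: 10^(72.7/10) = 18620871.3666
  Source 2: 10^(53.6/10) = 229086.7653
  Source 3: 10^(51.3/10) = 134896.2883
Sum of linear values = 18984854.4202
L_total = 10 * log10(18984854.4202) = 72.78

72.78 dB


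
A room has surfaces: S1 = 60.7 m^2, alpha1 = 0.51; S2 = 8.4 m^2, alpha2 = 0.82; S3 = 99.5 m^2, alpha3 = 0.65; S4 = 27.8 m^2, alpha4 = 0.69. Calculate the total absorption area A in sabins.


Given surfaces:
  Surface 1: 60.7 * 0.51 = 30.957
  Surface 2: 8.4 * 0.82 = 6.888
  Surface 3: 99.5 * 0.65 = 64.675
  Surface 4: 27.8 * 0.69 = 19.182
Formula: A = sum(Si * alpha_i)
A = 30.957 + 6.888 + 64.675 + 19.182
A = 121.7

121.7 sabins


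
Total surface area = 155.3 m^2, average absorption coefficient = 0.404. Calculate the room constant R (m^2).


Given values:
  S = 155.3 m^2, alpha = 0.404
Formula: R = S * alpha / (1 - alpha)
Numerator: 155.3 * 0.404 = 62.7412
Denominator: 1 - 0.404 = 0.596
R = 62.7412 / 0.596 = 105.27

105.27 m^2


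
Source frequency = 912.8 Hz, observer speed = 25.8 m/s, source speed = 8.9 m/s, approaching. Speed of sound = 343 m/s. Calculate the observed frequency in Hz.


Given values:
  f_s = 912.8 Hz, v_o = 25.8 m/s, v_s = 8.9 m/s
  Direction: approaching
Formula: f_o = f_s * (c + v_o) / (c - v_s)
Numerator: c + v_o = 343 + 25.8 = 368.8
Denominator: c - v_s = 343 - 8.9 = 334.1
f_o = 912.8 * 368.8 / 334.1 = 1007.6

1007.6 Hz


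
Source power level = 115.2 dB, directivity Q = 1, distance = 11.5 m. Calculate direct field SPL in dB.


Given values:
  Lw = 115.2 dB, Q = 1, r = 11.5 m
Formula: SPL = Lw + 10 * log10(Q / (4 * pi * r^2))
Compute 4 * pi * r^2 = 4 * pi * 11.5^2 = 1661.9025
Compute Q / denom = 1 / 1661.9025 = 0.00060172
Compute 10 * log10(0.00060172) = -32.2061
SPL = 115.2 + (-32.2061) = 82.99

82.99 dB


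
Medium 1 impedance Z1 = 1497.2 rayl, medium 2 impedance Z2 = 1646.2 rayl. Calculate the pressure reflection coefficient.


Given values:
  Z1 = 1497.2 rayl, Z2 = 1646.2 rayl
Formula: R = (Z2 - Z1) / (Z2 + Z1)
Numerator: Z2 - Z1 = 1646.2 - 1497.2 = 149.0
Denominator: Z2 + Z1 = 1646.2 + 1497.2 = 3143.4
R = 149.0 / 3143.4 = 0.0474

0.0474


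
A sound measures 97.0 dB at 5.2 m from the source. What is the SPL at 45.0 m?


Given values:
  SPL1 = 97.0 dB, r1 = 5.2 m, r2 = 45.0 m
Formula: SPL2 = SPL1 - 20 * log10(r2 / r1)
Compute ratio: r2 / r1 = 45.0 / 5.2 = 8.6538
Compute log10: log10(8.6538) = 0.937207
Compute drop: 20 * 0.937207 = 18.7441
SPL2 = 97.0 - 18.7441 = 78.26

78.26 dB


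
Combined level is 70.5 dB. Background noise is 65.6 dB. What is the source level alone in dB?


Given values:
  L_total = 70.5 dB, L_bg = 65.6 dB
Formula: L_source = 10 * log10(10^(L_total/10) - 10^(L_bg/10))
Convert to linear:
  10^(70.5/10) = 11220184.543
  10^(65.6/10) = 3630780.5477
Difference: 11220184.543 - 3630780.5477 = 7589403.9953
L_source = 10 * log10(7589403.9953) = 68.8

68.8 dB


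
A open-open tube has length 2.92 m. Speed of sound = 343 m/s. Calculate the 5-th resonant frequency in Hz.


Given values:
  Tube type: open-open, L = 2.92 m, c = 343 m/s, n = 5
Formula: f_n = n * c / (2 * L)
Compute 2 * L = 2 * 2.92 = 5.84
f = 5 * 343 / 5.84
f = 293.66

293.66 Hz


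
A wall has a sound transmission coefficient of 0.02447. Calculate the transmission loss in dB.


Given values:
  tau = 0.02447
Formula: TL = 10 * log10(1 / tau)
Compute 1 / tau = 1 / 0.02447 = 40.8664
Compute log10(40.8664) = 1.611366
TL = 10 * 1.611366 = 16.11

16.11 dB


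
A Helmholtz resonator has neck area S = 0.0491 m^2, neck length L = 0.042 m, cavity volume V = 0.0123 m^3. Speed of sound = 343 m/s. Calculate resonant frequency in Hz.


Given values:
  S = 0.0491 m^2, L = 0.042 m, V = 0.0123 m^3, c = 343 m/s
Formula: f = (c / (2*pi)) * sqrt(S / (V * L))
Compute V * L = 0.0123 * 0.042 = 0.0005166
Compute S / (V * L) = 0.0491 / 0.0005166 = 95.0445
Compute sqrt(95.0445) = 9.749077
Compute c / (2*pi) = 343 / 6.283185 = 54.590148
f = 54.590148 * 9.749077 = 532.2

532.2 Hz


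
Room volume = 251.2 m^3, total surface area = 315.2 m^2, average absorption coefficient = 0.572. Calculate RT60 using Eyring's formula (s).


Given values:
  V = 251.2 m^3, S = 315.2 m^2, alpha = 0.572
Formula: RT60 = 0.161 * V / (-S * ln(1 - alpha))
Compute ln(1 - 0.572) = ln(0.428) = -0.848632
Denominator: -315.2 * -0.848632 = 267.4888
Numerator: 0.161 * 251.2 = 40.4432
RT60 = 40.4432 / 267.4888 = 0.151

0.151 s


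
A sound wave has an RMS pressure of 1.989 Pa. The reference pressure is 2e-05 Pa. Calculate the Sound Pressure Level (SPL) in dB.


Given values:
  p = 1.989 Pa
  p_ref = 2e-05 Pa
Formula: SPL = 20 * log10(p / p_ref)
Compute ratio: p / p_ref = 1.989 / 2e-05 = 99450
Compute log10: log10(99450) = 4.997605
Multiply: SPL = 20 * 4.997605 = 99.95

99.95 dB


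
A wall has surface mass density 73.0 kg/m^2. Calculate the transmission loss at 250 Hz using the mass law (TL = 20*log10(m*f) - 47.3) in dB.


Given values:
  m = 73.0 kg/m^2, f = 250 Hz
Formula: TL = 20 * log10(m * f) - 47.3
Compute m * f = 73.0 * 250 = 18250.0
Compute log10(18250.0) = 4.261263
Compute 20 * 4.261263 = 85.2253
TL = 85.2253 - 47.3 = 37.93

37.93 dB


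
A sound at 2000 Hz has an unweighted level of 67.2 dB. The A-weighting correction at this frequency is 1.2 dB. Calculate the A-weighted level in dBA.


Given values:
  SPL = 67.2 dB
  A-weighting at 2000 Hz = 1.2 dB
Formula: L_A = SPL + A_weight
L_A = 67.2 + (1.2)
L_A = 68.4

68.4 dBA


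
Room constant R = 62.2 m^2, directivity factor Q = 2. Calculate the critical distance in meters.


Given values:
  R = 62.2 m^2, Q = 2
Formula: d_c = 0.141 * sqrt(Q * R)
Compute Q * R = 2 * 62.2 = 124.4
Compute sqrt(124.4) = 11.1535
d_c = 0.141 * 11.1535 = 1.573

1.573 m


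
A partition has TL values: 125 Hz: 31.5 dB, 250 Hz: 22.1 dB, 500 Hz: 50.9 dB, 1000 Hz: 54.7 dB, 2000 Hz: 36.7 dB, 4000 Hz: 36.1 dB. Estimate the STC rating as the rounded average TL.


Given TL values at each frequency:
  125 Hz: 31.5 dB
  250 Hz: 22.1 dB
  500 Hz: 50.9 dB
  1000 Hz: 54.7 dB
  2000 Hz: 36.7 dB
  4000 Hz: 36.1 dB
Formula: STC ~ round(average of TL values)
Sum = 31.5 + 22.1 + 50.9 + 54.7 + 36.7 + 36.1 = 232.0
Average = 232.0 / 6 = 38.67
Rounded: 39

39


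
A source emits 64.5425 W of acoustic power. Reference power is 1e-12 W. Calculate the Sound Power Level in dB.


Given values:
  W = 64.5425 W
  W_ref = 1e-12 W
Formula: SWL = 10 * log10(W / W_ref)
Compute ratio: W / W_ref = 64542500000000
Compute log10: log10(64542500000000) = 13.809846
Multiply: SWL = 10 * 13.809846 = 138.1

138.1 dB


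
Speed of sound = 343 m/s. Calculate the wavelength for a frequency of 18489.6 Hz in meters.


Given values:
  c = 343 m/s, f = 18489.6 Hz
Formula: lambda = c / f
lambda = 343 / 18489.6
lambda = 0.0186

0.0186 m


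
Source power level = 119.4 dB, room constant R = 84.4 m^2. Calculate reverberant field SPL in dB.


Given values:
  Lw = 119.4 dB, R = 84.4 m^2
Formula: SPL = Lw + 10 * log10(4 / R)
Compute 4 / R = 4 / 84.4 = 0.047393
Compute 10 * log10(0.047393) = -13.2429
SPL = 119.4 + (-13.2429) = 106.16

106.16 dB


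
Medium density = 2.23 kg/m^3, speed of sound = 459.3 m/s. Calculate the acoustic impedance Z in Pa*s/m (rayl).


Given values:
  rho = 2.23 kg/m^3
  c = 459.3 m/s
Formula: Z = rho * c
Z = 2.23 * 459.3
Z = 1024.24

1024.24 rayl


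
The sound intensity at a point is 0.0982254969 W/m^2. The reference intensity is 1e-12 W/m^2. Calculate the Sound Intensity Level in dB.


Given values:
  I = 0.0982254969 W/m^2
  I_ref = 1e-12 W/m^2
Formula: SIL = 10 * log10(I / I_ref)
Compute ratio: I / I_ref = 98225496900
Compute log10: log10(98225496900) = 10.992224
Multiply: SIL = 10 * 10.992224 = 109.92

109.92 dB


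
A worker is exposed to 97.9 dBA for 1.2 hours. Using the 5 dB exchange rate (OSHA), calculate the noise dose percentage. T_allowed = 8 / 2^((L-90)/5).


Given values:
  L = 97.9 dBA, T = 1.2 hours
Formula: T_allowed = 8 / 2^((L - 90) / 5)
Compute exponent: (97.9 - 90) / 5 = 1.58
Compute 2^(1.58) = 2.989698
T_allowed = 8 / 2.989698 = 2.675856 hours
Dose = (T / T_allowed) * 100
Dose = (1.2 / 2.675856) * 100 = 44.85

44.85 %


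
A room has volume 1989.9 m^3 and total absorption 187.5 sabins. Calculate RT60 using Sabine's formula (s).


Given values:
  V = 1989.9 m^3
  A = 187.5 sabins
Formula: RT60 = 0.161 * V / A
Numerator: 0.161 * 1989.9 = 320.3739
RT60 = 320.3739 / 187.5 = 1.709

1.709 s


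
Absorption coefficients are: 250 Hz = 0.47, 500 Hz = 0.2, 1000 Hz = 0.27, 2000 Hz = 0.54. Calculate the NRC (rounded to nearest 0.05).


Given values:
  a_250 = 0.47, a_500 = 0.2
  a_1000 = 0.27, a_2000 = 0.54
Formula: NRC = (a250 + a500 + a1000 + a2000) / 4
Sum = 0.47 + 0.2 + 0.27 + 0.54 = 1.48
NRC = 1.48 / 4 = 0.37
Rounded to nearest 0.05: 0.35

0.35


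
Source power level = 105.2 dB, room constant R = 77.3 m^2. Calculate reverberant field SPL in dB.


Given values:
  Lw = 105.2 dB, R = 77.3 m^2
Formula: SPL = Lw + 10 * log10(4 / R)
Compute 4 / R = 4 / 77.3 = 0.051746
Compute 10 * log10(0.051746) = -12.8612
SPL = 105.2 + (-12.8612) = 92.34

92.34 dB


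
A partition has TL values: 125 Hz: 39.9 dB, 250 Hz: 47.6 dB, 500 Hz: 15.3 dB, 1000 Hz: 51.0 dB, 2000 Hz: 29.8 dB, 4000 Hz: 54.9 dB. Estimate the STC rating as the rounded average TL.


Given TL values at each frequency:
  125 Hz: 39.9 dB
  250 Hz: 47.6 dB
  500 Hz: 15.3 dB
  1000 Hz: 51.0 dB
  2000 Hz: 29.8 dB
  4000 Hz: 54.9 dB
Formula: STC ~ round(average of TL values)
Sum = 39.9 + 47.6 + 15.3 + 51.0 + 29.8 + 54.9 = 238.5
Average = 238.5 / 6 = 39.75
Rounded: 40

40


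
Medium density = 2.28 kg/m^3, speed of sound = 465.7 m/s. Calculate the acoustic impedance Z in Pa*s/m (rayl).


Given values:
  rho = 2.28 kg/m^3
  c = 465.7 m/s
Formula: Z = rho * c
Z = 2.28 * 465.7
Z = 1061.8

1061.8 rayl


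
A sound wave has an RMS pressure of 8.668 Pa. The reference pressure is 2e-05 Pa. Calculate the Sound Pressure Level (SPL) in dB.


Given values:
  p = 8.668 Pa
  p_ref = 2e-05 Pa
Formula: SPL = 20 * log10(p / p_ref)
Compute ratio: p / p_ref = 8.668 / 2e-05 = 433400
Compute log10: log10(433400) = 5.636889
Multiply: SPL = 20 * 5.636889 = 112.74

112.74 dB


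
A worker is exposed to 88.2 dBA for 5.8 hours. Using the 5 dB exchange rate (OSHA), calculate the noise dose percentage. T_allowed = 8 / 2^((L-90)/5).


Given values:
  L = 88.2 dBA, T = 5.8 hours
Formula: T_allowed = 8 / 2^((L - 90) / 5)
Compute exponent: (88.2 - 90) / 5 = -0.36
Compute 2^(-0.36) = 0.779165
T_allowed = 8 / 0.779165 = 10.267402 hours
Dose = (T / T_allowed) * 100
Dose = (5.8 / 10.267402) * 100 = 56.49

56.49 %


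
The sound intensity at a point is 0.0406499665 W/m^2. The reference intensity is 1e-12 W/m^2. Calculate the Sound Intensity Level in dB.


Given values:
  I = 0.0406499665 W/m^2
  I_ref = 1e-12 W/m^2
Formula: SIL = 10 * log10(I / I_ref)
Compute ratio: I / I_ref = 40649966500
Compute log10: log10(40649966500) = 10.60906
Multiply: SIL = 10 * 10.60906 = 106.09

106.09 dB


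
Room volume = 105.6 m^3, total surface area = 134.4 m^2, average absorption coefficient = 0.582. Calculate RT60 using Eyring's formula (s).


Given values:
  V = 105.6 m^3, S = 134.4 m^2, alpha = 0.582
Formula: RT60 = 0.161 * V / (-S * ln(1 - alpha))
Compute ln(1 - 0.582) = ln(0.418) = -0.872274
Denominator: -134.4 * -0.872274 = 117.2336
Numerator: 0.161 * 105.6 = 17.0016
RT60 = 17.0016 / 117.2336 = 0.145

0.145 s


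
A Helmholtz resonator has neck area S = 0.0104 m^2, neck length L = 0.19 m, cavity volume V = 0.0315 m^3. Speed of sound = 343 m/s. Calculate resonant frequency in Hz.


Given values:
  S = 0.0104 m^2, L = 0.19 m, V = 0.0315 m^3, c = 343 m/s
Formula: f = (c / (2*pi)) * sqrt(S / (V * L))
Compute V * L = 0.0315 * 0.19 = 0.005985
Compute S / (V * L) = 0.0104 / 0.005985 = 1.7377
Compute sqrt(1.7377) = 1.318218
Compute c / (2*pi) = 343 / 6.283185 = 54.590148
f = 54.590148 * 1.318218 = 71.96

71.96 Hz


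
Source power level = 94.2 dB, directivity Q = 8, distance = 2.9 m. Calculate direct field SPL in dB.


Given values:
  Lw = 94.2 dB, Q = 8, r = 2.9 m
Formula: SPL = Lw + 10 * log10(Q / (4 * pi * r^2))
Compute 4 * pi * r^2 = 4 * pi * 2.9^2 = 105.6832
Compute Q / denom = 8 / 105.6832 = 0.07569793
Compute 10 * log10(0.07569793) = -11.2092
SPL = 94.2 + (-11.2092) = 82.99

82.99 dB


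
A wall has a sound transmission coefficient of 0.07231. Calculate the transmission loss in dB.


Given values:
  tau = 0.07231
Formula: TL = 10 * log10(1 / tau)
Compute 1 / tau = 1 / 0.07231 = 13.8293
Compute log10(13.8293) = 1.1408
TL = 10 * 1.1408 = 11.41

11.41 dB


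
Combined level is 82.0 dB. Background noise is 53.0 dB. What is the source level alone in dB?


Given values:
  L_total = 82.0 dB, L_bg = 53.0 dB
Formula: L_source = 10 * log10(10^(L_total/10) - 10^(L_bg/10))
Convert to linear:
  10^(82.0/10) = 158489319.2461
  10^(53.0/10) = 199526.2315
Difference: 158489319.2461 - 199526.2315 = 158289793.0146
L_source = 10 * log10(158289793.0146) = 81.99

81.99 dB


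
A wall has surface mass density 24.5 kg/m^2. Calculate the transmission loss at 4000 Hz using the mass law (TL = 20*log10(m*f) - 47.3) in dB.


Given values:
  m = 24.5 kg/m^2, f = 4000 Hz
Formula: TL = 20 * log10(m * f) - 47.3
Compute m * f = 24.5 * 4000 = 98000.0
Compute log10(98000.0) = 4.991226
Compute 20 * 4.991226 = 99.8245
TL = 99.8245 - 47.3 = 52.52

52.52 dB


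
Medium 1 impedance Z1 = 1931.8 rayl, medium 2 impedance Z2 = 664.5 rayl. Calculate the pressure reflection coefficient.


Given values:
  Z1 = 1931.8 rayl, Z2 = 664.5 rayl
Formula: R = (Z2 - Z1) / (Z2 + Z1)
Numerator: Z2 - Z1 = 664.5 - 1931.8 = -1267.3
Denominator: Z2 + Z1 = 664.5 + 1931.8 = 2596.3
R = -1267.3 / 2596.3 = -0.4881

-0.4881
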